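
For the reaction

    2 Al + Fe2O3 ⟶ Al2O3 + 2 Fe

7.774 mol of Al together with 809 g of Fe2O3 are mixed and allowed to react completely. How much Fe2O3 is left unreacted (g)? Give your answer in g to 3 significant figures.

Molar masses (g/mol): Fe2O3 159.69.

n(Al) = 7.774 mol
n(Fe2O3) = 809.0 / 159.69 = 5.066 mol
n/ν for Al = 7.774/2 = 3.887
n/ν for Fe2O3 = 5.066/1 = 5.066
Smallest n/ν is Al → limiting reagent.
Fe2O3 consumed = (1/2) × 7.774 = 3.887 mol
Fe2O3 remaining = 5.066 − 3.887 = 1.179 mol
mass = 1.179 × 159.69 = 188.3 g

188 g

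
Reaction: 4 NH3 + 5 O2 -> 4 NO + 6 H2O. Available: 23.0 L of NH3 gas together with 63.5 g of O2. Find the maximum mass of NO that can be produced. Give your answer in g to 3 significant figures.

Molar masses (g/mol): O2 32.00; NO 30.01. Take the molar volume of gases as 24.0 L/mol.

28.8 g

n(NH3) = 23.00 / 24.0 = 0.9583 mol
n(O2) = 63.50 / 32.00 = 1.984 mol
n/ν for NH3 = 0.9583/4 = 0.2396
n/ν for O2 = 1.984/5 = 0.3968
Smallest n/ν is NH3 → limiting reagent.
n(NO) = (4/4) × 0.9583 = 0.9583 mol
mass = 0.9583 × 30.01 = 28.76 g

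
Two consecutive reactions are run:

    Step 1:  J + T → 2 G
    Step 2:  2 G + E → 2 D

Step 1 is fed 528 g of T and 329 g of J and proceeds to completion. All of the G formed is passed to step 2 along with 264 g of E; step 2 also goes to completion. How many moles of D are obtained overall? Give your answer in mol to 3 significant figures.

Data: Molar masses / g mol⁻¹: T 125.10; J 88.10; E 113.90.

Step 1:
n(T) = 528.0 / 125.10 = 4.221 mol
n(J) = 329.0 / 88.10 = 3.734 mol
n/ν → T: 4.221, J: 3.734; J is limiting.
n(G) produced = (2/1) × 3.734 = 7.468 mol
Step 2:
n(G) available = 7.468 mol
n(E) = 264.0 / 113.90 = 2.318 mol
n/ν → G: 3.734, E: 2.318; E is limiting.
n(D) = (2/1) × 2.318 = 4.636 mol

4.64 mol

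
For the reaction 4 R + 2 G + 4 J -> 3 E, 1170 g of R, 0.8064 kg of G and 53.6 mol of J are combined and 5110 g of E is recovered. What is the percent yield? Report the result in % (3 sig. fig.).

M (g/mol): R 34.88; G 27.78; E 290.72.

69.9 %

n(R) = 1170 / 34.88 = 33.54 mol
n(G) = 0.8064×1000 / 27.78 = 29.03 mol
n(J) = 53.60 mol
n/ν for R = 33.54/4 = 8.385
n/ν for G = 29.03/2 = 14.52
n/ν for J = 53.60/4 = 13.40
Smallest n/ν is R → limiting reagent.
theoretical n(E) = (3/4) × 33.54 = 25.16 mol → 7315 g
% yield = 5110 / 7315 × 100 = 69.86 %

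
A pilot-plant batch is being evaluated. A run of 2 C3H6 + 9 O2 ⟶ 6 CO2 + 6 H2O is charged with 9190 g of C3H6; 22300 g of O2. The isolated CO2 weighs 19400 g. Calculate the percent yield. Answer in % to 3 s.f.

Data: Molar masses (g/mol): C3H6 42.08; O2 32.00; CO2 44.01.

n(C3H6) = 9190 / 42.08 = 218.4 mol
n(O2) = 22300 / 32.00 = 696.9 mol
n/ν for C3H6 = 218.4/2 = 109.2
n/ν for O2 = 696.9/9 = 77.43
Smallest n/ν is O2 → limiting reagent.
theoretical n(CO2) = (6/9) × 696.9 = 464.6 mol → 20450 g
% yield = 19400 / 20450 × 100 = 94.87 %

94.9 %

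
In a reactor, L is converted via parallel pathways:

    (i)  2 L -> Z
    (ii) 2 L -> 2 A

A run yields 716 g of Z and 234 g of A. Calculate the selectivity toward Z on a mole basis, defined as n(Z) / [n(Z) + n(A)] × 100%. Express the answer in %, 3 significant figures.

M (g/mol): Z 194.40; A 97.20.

60.5 %

n(Z) = 716 / 194.40 = 3.683 mol
n(A) = 234 / 97.20 = 2.407 mol
selectivity = 3.683/(3.683+2.407) × 100 = 60.48 %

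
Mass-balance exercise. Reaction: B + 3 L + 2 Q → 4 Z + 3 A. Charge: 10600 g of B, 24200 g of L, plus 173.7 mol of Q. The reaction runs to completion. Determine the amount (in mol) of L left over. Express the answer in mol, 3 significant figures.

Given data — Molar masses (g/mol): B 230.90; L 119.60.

n(B) = 10600 / 230.90 = 45.91 mol
n(L) = 24200 / 119.60 = 202.3 mol
n(Q) = 173.7 mol
n/ν → B: 45.91, L: 67.43, Q: 86.85; B is limiting.
L consumed = (3/1) × 45.91 = 137.7 mol
L remaining = 202.3 − 137.7 = 64.60 mol

64.6 mol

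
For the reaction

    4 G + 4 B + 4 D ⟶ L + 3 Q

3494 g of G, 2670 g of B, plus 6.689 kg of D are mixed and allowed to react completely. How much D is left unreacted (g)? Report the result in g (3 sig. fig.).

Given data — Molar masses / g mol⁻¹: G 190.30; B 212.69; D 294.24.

n(G) = 3494 / 190.30 = 18.36 mol
n(B) = 2670 / 212.69 = 12.55 mol
n(D) = 6.689×1000 / 294.24 = 22.73 mol
n/ν → G: 4.590, B: 3.138, D: 5.683; B is limiting.
D consumed = (4/4) × 12.55 = 12.55 mol
D remaining = 22.73 − 12.55 = 10.18 mol
mass = 10.18 × 294.24 = 2995 g

3000 g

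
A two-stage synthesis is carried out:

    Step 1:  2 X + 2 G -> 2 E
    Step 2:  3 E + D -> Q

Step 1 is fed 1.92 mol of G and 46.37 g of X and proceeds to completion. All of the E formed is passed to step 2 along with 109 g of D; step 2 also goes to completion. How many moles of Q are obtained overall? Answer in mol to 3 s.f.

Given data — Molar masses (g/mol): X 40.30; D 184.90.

Step 1:
n(G) = 1.920 mol
n(X) = 46.37 / 40.30 = 1.151 mol
n/ν for G = 1.920/2 = 0.9600
n/ν for X = 1.151/2 = 0.5755
Smallest n/ν is X → limiting reagent.
n(E) produced = (2/2) × 1.151 = 1.151 mol
Step 2:
n(E) available = 1.151 mol
n(D) = 109.0 / 184.90 = 0.5895 mol
n/ν for E = 1.151/3 = 0.3837
n/ν for D = 0.5895/1 = 0.5895
Smallest n/ν is E → limiting reagent.
n(Q) = (1/3) × 1.151 = 0.3837 mol

0.384 mol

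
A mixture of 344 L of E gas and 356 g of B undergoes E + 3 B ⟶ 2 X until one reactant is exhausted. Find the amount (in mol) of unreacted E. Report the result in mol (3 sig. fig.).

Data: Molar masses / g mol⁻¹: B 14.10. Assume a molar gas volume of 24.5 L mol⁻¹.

5.62 mol

n(E) = 344.0 / 24.5 = 14.04 mol
n(B) = 356.0 / 14.10 = 25.25 mol
n/ν for E = 14.04/1 = 14.04
n/ν for B = 25.25/3 = 8.417
Smallest n/ν is B → limiting reagent.
E consumed = (1/3) × 25.25 = 8.417 mol
E remaining = 14.04 − 8.417 = 5.623 mol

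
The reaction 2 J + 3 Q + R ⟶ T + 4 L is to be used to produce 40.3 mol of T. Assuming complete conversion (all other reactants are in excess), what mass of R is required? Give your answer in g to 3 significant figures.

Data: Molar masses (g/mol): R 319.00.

12900 g

n(T) = 40.30 mol
n(R) = (1/1) × 40.30 = 40.30 mol
mass = 40.30 × 319.00 = 12860 g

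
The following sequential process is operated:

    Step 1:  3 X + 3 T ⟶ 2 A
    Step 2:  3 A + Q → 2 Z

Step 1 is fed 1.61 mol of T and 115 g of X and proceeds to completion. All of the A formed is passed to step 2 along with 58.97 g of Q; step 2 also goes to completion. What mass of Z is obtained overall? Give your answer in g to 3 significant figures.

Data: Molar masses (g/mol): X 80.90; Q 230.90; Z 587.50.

300 g

Step 1:
n(T) = 1.610 mol
n(X) = 115.0 / 80.90 = 1.422 mol
n/ν for T = 1.610/3 = 0.5367
n/ν for X = 1.422/3 = 0.4740
Smallest n/ν is X → limiting reagent.
n(A) produced = (2/3) × 1.422 = 0.9480 mol
Step 2:
n(A) available = 0.9480 mol
n(Q) = 58.97 / 230.90 = 0.2554 mol
n/ν for A = 0.9480/3 = 0.3160
n/ν for Q = 0.2554/1 = 0.2554
Smallest n/ν is Q → limiting reagent.
n(Z) = (2/1) × 0.2554 = 0.5108 mol
mass = 0.5108 × 587.50 = 300.1 g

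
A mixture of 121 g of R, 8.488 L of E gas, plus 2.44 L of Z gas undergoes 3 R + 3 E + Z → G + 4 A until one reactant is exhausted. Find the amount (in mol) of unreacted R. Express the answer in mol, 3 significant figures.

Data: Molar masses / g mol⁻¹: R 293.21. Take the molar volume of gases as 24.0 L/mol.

0.108 mol

n(R) = 121.0 / 293.21 = 0.4127 mol
n(E) = 8.488 / 24.0 = 0.3537 mol
n(Z) = 2.440 / 24.0 = 0.1017 mol
n/ν → R: 0.1376, E: 0.1179, Z: 0.1017; Z is limiting.
R consumed = (3/1) × 0.1017 = 0.3051 mol
R remaining = 0.4127 − 0.3051 = 0.1076 mol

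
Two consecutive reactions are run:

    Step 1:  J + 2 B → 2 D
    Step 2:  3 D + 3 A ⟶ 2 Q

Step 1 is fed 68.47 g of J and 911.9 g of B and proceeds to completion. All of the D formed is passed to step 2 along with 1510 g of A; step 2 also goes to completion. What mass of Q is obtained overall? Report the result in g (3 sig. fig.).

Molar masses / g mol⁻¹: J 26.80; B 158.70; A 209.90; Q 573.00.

1950 g

Step 1:
n(J) = 68.47 / 26.80 = 2.555 mol
n(B) = 911.9 / 158.70 = 5.746 mol
n/ν → J: 2.555, B: 2.873; J is limiting.
n(D) produced = (2/1) × 2.555 = 5.110 mol
Step 2:
n(D) available = 5.110 mol
n(A) = 1510 / 209.90 = 7.194 mol
n/ν → D: 1.703, A: 2.398; D is limiting.
n(Q) = (2/3) × 5.110 = 3.407 mol
mass = 3.407 × 573.00 = 1952 g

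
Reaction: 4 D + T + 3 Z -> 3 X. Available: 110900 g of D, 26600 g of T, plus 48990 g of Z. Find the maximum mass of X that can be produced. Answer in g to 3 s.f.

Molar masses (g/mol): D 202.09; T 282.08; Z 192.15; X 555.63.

142000 g

n(D) = 110900 / 202.09 = 548.8 mol
n(T) = 26600 / 282.08 = 94.30 mol
n(Z) = 48990 / 192.15 = 255.0 mol
n/ν for D = 548.8/4 = 137.2
n/ν for T = 94.30/1 = 94.30
n/ν for Z = 255.0/3 = 85.00
Smallest n/ν is Z → limiting reagent.
n(X) = (3/3) × 255.0 = 255.0 mol
mass = 255.0 × 555.63 = 141700 g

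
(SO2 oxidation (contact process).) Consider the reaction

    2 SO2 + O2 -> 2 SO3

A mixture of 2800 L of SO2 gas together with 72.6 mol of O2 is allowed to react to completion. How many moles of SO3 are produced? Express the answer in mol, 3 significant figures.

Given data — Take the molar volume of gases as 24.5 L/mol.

114 mol

n(SO2) = 2800 / 24.5 = 114.3 mol
n(O2) = 72.60 mol
n/ν → SO2: 57.15, O2: 72.60; SO2 is limiting.
n(SO3) = (2/2) × 114.3 = 114.3 mol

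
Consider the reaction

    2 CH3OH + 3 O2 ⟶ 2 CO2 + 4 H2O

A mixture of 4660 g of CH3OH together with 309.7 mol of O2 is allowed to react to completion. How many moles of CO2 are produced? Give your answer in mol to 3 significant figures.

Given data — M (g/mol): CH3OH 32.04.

145 mol

n(CH3OH) = 4660 / 32.04 = 145.4 mol
n(O2) = 309.7 mol
n/ν for CH3OH = 145.4/2 = 72.70
n/ν for O2 = 309.7/3 = 103.2
Smallest n/ν is CH3OH → limiting reagent.
n(CO2) = (2/2) × 145.4 = 145.4 mol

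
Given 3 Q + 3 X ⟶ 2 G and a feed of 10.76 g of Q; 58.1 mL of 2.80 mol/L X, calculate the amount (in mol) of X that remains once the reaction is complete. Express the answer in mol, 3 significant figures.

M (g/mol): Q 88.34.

n(Q) = 10.76 / 88.34 = 0.1218 mol
n(X) = 2.80 × 58.10/1000 = 0.1627 mol
n/ν for Q = 0.1218/3 = 0.04060
n/ν for X = 0.1627/3 = 0.05423
Smallest n/ν is Q → limiting reagent.
X consumed = (3/3) × 0.1218 = 0.1218 mol
X remaining = 0.1627 − 0.1218 = 0.04090 mol

0.0409 mol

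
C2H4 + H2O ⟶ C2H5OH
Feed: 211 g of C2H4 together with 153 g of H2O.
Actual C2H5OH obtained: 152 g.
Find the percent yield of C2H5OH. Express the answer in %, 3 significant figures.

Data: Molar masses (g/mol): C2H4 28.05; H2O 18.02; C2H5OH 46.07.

n(C2H4) = 211.0 / 28.05 = 7.522 mol
n(H2O) = 153.0 / 18.02 = 8.491 mol
n/ν for C2H4 = 7.522/1 = 7.522
n/ν for H2O = 8.491/1 = 8.491
Smallest n/ν is C2H4 → limiting reagent.
theoretical n(C2H5OH) = (1/1) × 7.522 = 7.522 mol → 346.5 g
% yield = 152 / 346.5 × 100 = 43.87 %

43.9 %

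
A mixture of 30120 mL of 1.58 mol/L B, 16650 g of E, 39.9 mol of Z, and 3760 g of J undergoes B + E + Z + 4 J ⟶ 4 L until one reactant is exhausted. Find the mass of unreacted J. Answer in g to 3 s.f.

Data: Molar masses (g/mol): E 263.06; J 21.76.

n(B) = 1.58 × 30120/1000 = 47.59 mol
n(E) = 16650 / 263.06 = 63.29 mol
n(Z) = 39.90 mol
n(J) = 3760 / 21.76 = 172.8 mol
n/ν for B = 47.59/1 = 47.59
n/ν for E = 63.29/1 = 63.29
n/ν for Z = 39.90/1 = 39.90
n/ν for J = 172.8/4 = 43.20
Smallest n/ν is Z → limiting reagent.
J consumed = (4/1) × 39.90 = 159.6 mol
J remaining = 172.8 − 159.6 = 13.20 mol
mass = 13.20 × 21.76 = 287.2 g

287 g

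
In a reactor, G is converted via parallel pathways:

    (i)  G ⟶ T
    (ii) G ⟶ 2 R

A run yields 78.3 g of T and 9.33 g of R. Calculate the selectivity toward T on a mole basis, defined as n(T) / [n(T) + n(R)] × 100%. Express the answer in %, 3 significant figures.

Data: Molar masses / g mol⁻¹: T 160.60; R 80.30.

n(T) = 78.3 / 160.60 = 0.4875 mol
n(R) = 9.33 / 80.30 = 0.1162 mol
selectivity = 0.4875/(0.4875+0.1162) × 100 = 80.75 %

80.8 %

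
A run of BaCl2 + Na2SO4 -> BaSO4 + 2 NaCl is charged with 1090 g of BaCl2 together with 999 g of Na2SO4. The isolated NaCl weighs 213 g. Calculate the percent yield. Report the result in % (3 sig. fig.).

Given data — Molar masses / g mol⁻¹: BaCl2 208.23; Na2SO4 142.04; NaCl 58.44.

n(BaCl2) = 1090 / 208.23 = 5.235 mol
n(Na2SO4) = 999.0 / 142.04 = 7.033 mol
n/ν for BaCl2 = 5.235/1 = 5.235
n/ν for Na2SO4 = 7.033/1 = 7.033
Smallest n/ν is BaCl2 → limiting reagent.
theoretical n(NaCl) = (2/1) × 5.235 = 10.47 mol → 611.9 g
% yield = 213 / 611.9 × 100 = 34.81 %

34.8 %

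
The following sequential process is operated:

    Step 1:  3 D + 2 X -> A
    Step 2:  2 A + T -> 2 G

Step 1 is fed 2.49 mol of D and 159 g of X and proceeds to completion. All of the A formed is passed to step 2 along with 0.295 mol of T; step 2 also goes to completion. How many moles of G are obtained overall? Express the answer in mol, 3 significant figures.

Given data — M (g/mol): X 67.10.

0.590 mol

Step 1:
n(D) = 2.490 mol
n(X) = 159.0 / 67.10 = 2.370 mol
n/ν → D: 0.8300, X: 1.185; D is limiting.
n(A) produced = (1/3) × 2.490 = 0.8300 mol
Step 2:
n(A) available = 0.8300 mol
n(T) = 0.2950 mol
n/ν → A: 0.4150, T: 0.2950; T is limiting.
n(G) = (2/1) × 0.2950 = 0.5900 mol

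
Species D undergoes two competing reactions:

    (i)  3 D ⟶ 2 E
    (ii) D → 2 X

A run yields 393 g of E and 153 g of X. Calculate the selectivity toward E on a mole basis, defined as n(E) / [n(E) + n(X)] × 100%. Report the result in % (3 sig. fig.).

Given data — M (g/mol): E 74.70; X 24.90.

n(E) = 393 / 74.70 = 5.261 mol
n(X) = 153 / 24.90 = 6.145 mol
selectivity = 5.261/(5.261+6.145) × 100 = 46.12 %

46.1 %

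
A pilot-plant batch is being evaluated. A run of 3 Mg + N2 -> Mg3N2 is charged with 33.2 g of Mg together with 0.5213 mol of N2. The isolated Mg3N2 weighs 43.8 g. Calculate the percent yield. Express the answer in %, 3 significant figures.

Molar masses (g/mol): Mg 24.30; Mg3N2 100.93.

n(Mg) = 33.20 / 24.30 = 1.366 mol
n(N2) = 0.5213 mol
n/ν for Mg = 1.366/3 = 0.4553
n/ν for N2 = 0.5213/1 = 0.5213
Smallest n/ν is Mg → limiting reagent.
theoretical n(Mg3N2) = (1/3) × 1.366 = 0.4553 mol → 45.95 g
% yield = 43.8 / 45.95 × 100 = 95.32 %

95.3 %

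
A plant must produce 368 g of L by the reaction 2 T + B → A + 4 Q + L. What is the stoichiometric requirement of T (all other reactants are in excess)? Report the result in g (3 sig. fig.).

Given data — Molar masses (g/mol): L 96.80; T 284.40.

2160 g

n(L) = 368 / 96.80 = 3.802 mol
n(T) = (2/1) × 3.802 = 7.604 mol
mass = 7.604 × 284.40 = 2163 g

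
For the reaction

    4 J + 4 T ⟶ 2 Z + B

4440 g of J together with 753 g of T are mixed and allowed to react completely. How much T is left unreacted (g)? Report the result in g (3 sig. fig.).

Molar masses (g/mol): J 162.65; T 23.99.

n(J) = 4440 / 162.65 = 27.30 mol
n(T) = 753.0 / 23.99 = 31.39 mol
n/ν for J = 27.30/4 = 6.825
n/ν for T = 31.39/4 = 7.848
Smallest n/ν is J → limiting reagent.
T consumed = (4/4) × 27.30 = 27.30 mol
T remaining = 31.39 − 27.30 = 4.090 mol
mass = 4.090 × 23.99 = 98.12 g

98.1 g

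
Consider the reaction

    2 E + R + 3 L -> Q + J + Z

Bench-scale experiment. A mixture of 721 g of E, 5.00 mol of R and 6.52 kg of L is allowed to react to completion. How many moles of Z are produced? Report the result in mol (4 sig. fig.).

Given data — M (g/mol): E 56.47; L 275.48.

5.000 mol

n(E) = 721.0 / 56.47 = 12.77 mol
n(R) = 5.000 mol
n(L) = 6.520×1000 / 275.48 = 23.67 mol
n/ν → E: 6.385, R: 5.000, L: 7.890; R is limiting.
n(Z) = (1/1) × 5.000 = 5.000 mol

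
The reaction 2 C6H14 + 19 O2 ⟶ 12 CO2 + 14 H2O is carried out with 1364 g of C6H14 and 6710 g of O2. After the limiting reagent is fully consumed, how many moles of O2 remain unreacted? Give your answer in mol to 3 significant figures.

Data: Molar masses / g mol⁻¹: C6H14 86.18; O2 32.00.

59.3 mol

n(C6H14) = 1364 / 86.18 = 15.83 mol
n(O2) = 6710 / 32.00 = 209.7 mol
n/ν for C6H14 = 15.83/2 = 7.915
n/ν for O2 = 209.7/19 = 11.04
Smallest n/ν is C6H14 → limiting reagent.
O2 consumed = (19/2) × 15.83 = 150.4 mol
O2 remaining = 209.7 − 150.4 = 59.30 mol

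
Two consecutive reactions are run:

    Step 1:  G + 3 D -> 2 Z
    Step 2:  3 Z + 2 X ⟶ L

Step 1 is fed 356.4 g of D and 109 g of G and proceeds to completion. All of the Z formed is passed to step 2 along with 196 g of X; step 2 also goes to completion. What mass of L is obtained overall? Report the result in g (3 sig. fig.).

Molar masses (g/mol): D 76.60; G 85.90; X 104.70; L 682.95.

578 g

Step 1:
n(D) = 356.4 / 76.60 = 4.653 mol
n(G) = 109.0 / 85.90 = 1.269 mol
n/ν → D: 1.551, G: 1.269; G is limiting.
n(Z) produced = (2/1) × 1.269 = 2.538 mol
Step 2:
n(Z) available = 2.538 mol
n(X) = 196.0 / 104.70 = 1.872 mol
n/ν → Z: 0.8460, X: 0.9360; Z is limiting.
n(L) = (1/3) × 2.538 = 0.8460 mol
mass = 0.8460 × 682.95 = 577.8 g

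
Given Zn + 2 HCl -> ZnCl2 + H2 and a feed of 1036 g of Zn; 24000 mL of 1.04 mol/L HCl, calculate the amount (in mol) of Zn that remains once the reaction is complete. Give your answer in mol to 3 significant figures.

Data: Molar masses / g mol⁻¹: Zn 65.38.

3.37 mol

n(Zn) = 1036 / 65.38 = 15.85 mol
n(HCl) = 1.04 × 24000/1000 = 24.96 mol
n/ν for Zn = 15.85/1 = 15.85
n/ν for HCl = 24.96/2 = 12.48
Smallest n/ν is HCl → limiting reagent.
Zn consumed = (1/2) × 24.96 = 12.48 mol
Zn remaining = 15.85 − 12.48 = 3.370 mol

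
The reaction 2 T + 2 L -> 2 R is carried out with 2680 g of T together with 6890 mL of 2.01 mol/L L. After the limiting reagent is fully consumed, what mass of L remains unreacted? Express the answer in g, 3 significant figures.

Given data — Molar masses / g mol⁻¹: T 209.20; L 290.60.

n(T) = 2680 / 209.20 = 12.81 mol
n(L) = 2.01 × 6890/1000 = 13.85 mol
n/ν for T = 12.81/2 = 6.405
n/ν for L = 13.85/2 = 6.925
Smallest n/ν is T → limiting reagent.
L consumed = (2/2) × 12.81 = 12.81 mol
L remaining = 13.85 − 12.81 = 1.040 mol
mass = 1.040 × 290.60 = 302.2 g

302 g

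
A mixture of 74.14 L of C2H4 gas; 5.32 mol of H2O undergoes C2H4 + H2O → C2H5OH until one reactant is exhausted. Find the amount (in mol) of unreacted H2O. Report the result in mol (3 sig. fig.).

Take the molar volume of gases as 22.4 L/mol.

n(C2H4) = 74.14 / 22.4 = 3.310 mol
n(H2O) = 5.320 mol
n/ν for C2H4 = 3.310/1 = 3.310
n/ν for H2O = 5.320/1 = 5.320
Smallest n/ν is C2H4 → limiting reagent.
H2O consumed = (1/1) × 3.310 = 3.310 mol
H2O remaining = 5.320 − 3.310 = 2.010 mol

2.01 mol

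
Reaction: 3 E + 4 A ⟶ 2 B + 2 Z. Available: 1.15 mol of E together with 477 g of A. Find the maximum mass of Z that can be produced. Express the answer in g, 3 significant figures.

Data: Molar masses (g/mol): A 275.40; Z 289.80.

n(E) = 1.150 mol
n(A) = 477.0 / 275.40 = 1.732 mol
n/ν → E: 0.3833, A: 0.4330; E is limiting.
n(Z) = (2/3) × 1.150 = 0.7667 mol
mass = 0.7667 × 289.80 = 222.2 g

222 g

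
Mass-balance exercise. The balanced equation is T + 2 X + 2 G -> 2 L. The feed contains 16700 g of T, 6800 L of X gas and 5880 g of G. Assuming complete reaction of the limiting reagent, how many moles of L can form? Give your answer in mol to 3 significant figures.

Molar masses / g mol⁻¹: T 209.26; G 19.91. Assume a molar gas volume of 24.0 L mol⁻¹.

160 mol

n(T) = 16700 / 209.26 = 79.81 mol
n(X) = 6800 / 24.0 = 283.3 mol
n(G) = 5880 / 19.91 = 295.3 mol
n/ν → T: 79.81, X: 141.7, G: 147.7; T is limiting.
n(L) = (2/1) × 79.81 = 159.6 mol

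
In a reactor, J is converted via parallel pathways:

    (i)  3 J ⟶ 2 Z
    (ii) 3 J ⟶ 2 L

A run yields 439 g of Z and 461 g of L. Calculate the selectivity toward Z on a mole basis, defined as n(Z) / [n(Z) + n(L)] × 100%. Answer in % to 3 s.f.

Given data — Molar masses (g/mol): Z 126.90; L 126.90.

48.8 %

n(Z) = 439 / 126.90 = 3.459 mol
n(L) = 461 / 126.90 = 3.633 mol
selectivity = 3.459/(3.459+3.633) × 100 = 48.77 %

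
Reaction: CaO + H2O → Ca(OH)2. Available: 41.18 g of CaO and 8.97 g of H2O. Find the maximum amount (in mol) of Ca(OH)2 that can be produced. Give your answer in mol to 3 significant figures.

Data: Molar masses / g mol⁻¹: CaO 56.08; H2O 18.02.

n(CaO) = 41.18 / 56.08 = 0.7343 mol
n(H2O) = 8.970 / 18.02 = 0.4978 mol
n/ν for CaO = 0.7343/1 = 0.7343
n/ν for H2O = 0.4978/1 = 0.4978
Smallest n/ν is H2O → limiting reagent.
n(Ca(OH)2) = (1/1) × 0.4978 = 0.4978 mol

0.498 mol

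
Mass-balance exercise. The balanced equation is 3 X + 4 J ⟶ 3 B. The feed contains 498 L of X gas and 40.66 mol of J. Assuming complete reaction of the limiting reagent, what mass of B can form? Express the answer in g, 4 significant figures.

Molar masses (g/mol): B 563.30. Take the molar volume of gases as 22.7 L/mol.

12360 g

n(X) = 498.0 / 22.7 = 21.94 mol
n(J) = 40.66 mol
n/ν for X = 21.94/3 = 7.313
n/ν for J = 40.66/4 = 10.17
Smallest n/ν is X → limiting reagent.
n(B) = (3/3) × 21.94 = 21.94 mol
mass = 21.94 × 563.30 = 12360 g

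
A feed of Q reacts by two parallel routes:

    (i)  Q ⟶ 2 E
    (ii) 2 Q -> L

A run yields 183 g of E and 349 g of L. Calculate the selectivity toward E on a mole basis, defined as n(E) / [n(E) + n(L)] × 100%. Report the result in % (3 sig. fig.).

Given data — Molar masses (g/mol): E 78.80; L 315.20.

67.7 %

n(E) = 183 / 78.80 = 2.322 mol
n(L) = 349 / 315.20 = 1.107 mol
selectivity = 2.322/(2.322+1.107) × 100 = 67.72 %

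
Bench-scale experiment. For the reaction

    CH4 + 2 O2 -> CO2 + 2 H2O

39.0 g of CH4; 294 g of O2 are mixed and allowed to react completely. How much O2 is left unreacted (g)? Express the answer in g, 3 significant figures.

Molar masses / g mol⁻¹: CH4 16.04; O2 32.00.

n(CH4) = 39.00 / 16.04 = 2.431 mol
n(O2) = 294.0 / 32.00 = 9.188 mol
n/ν for CH4 = 2.431/1 = 2.431
n/ν for O2 = 9.188/2 = 4.594
Smallest n/ν is CH4 → limiting reagent.
O2 consumed = (2/1) × 2.431 = 4.862 mol
O2 remaining = 9.188 − 4.862 = 4.326 mol
mass = 4.326 × 32.00 = 138.4 g

138 g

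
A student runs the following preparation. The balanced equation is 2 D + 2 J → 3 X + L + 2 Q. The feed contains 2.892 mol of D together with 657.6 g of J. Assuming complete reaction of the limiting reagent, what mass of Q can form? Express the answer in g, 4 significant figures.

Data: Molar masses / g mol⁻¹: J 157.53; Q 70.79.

204.7 g

n(D) = 2.892 mol
n(J) = 657.6 / 157.53 = 4.174 mol
n/ν for D = 2.892/2 = 1.446
n/ν for J = 4.174/2 = 2.087
Smallest n/ν is D → limiting reagent.
n(Q) = (2/2) × 2.892 = 2.892 mol
mass = 2.892 × 70.79 = 204.7 g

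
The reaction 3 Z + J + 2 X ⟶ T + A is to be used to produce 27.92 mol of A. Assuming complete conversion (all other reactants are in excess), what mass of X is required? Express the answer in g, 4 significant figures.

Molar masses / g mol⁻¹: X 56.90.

n(A) = 27.92 mol
n(X) = (2/1) × 27.92 = 55.84 mol
mass = 55.84 × 56.90 = 3177 g

3177 g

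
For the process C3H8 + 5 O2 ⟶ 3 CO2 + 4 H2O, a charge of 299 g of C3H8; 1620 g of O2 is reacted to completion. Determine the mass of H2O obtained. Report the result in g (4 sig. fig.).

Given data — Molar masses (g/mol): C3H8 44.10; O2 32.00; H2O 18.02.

488.7 g

n(C3H8) = 299.0 / 44.10 = 6.780 mol
n(O2) = 1620 / 32.00 = 50.63 mol
n/ν → C3H8: 6.780, O2: 10.13; C3H8 is limiting.
n(H2O) = (4/1) × 6.780 = 27.12 mol
mass = 27.12 × 18.02 = 488.7 g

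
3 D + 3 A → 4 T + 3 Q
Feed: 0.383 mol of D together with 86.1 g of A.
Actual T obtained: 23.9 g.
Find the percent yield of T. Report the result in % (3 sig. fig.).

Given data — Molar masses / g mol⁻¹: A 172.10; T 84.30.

55.5 %

n(D) = 0.3830 mol
n(A) = 86.10 / 172.10 = 0.5003 mol
n/ν for D = 0.3830/3 = 0.1277
n/ν for A = 0.5003/3 = 0.1668
Smallest n/ν is D → limiting reagent.
theoretical n(T) = (4/3) × 0.3830 = 0.5107 mol → 43.05 g
% yield = 23.9 / 43.05 × 100 = 55.52 %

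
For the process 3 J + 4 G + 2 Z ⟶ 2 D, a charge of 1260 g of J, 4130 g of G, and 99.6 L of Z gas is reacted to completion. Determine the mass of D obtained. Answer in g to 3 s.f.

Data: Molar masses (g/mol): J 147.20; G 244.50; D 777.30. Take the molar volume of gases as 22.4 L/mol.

3460 g

n(J) = 1260 / 147.20 = 8.560 mol
n(G) = 4130 / 244.50 = 16.89 mol
n(Z) = 99.60 / 22.4 = 4.446 mol
n/ν for J = 8.560/3 = 2.853
n/ν for G = 16.89/4 = 4.223
n/ν for Z = 4.446/2 = 2.223
Smallest n/ν is Z → limiting reagent.
n(D) = (2/2) × 4.446 = 4.446 mol
mass = 4.446 × 777.30 = 3456 g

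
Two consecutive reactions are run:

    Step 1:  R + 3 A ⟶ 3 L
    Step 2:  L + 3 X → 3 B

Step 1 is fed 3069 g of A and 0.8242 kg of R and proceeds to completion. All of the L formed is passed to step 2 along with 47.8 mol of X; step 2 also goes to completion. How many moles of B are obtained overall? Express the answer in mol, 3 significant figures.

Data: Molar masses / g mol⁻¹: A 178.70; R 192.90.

38.5 mol

Step 1:
n(A) = 3069 / 178.70 = 17.17 mol
n(R) = 0.8242×1000 / 192.90 = 4.273 mol
n/ν → A: 5.723, R: 4.273; R is limiting.
n(L) produced = (3/1) × 4.273 = 12.82 mol
Step 2:
n(L) available = 12.82 mol
n(X) = 47.80 mol
n/ν → L: 12.82, X: 15.93; L is limiting.
n(B) = (3/1) × 12.82 = 38.46 mol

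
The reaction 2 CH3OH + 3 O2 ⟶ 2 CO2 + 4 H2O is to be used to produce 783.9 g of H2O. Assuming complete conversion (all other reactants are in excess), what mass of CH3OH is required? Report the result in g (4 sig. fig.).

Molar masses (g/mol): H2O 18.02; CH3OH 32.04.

n(H2O) = 783.9 / 18.02 = 43.50 mol
n(CH3OH) = (2/4) × 43.50 = 21.75 mol
mass = 21.75 × 32.04 = 696.9 g

696.9 g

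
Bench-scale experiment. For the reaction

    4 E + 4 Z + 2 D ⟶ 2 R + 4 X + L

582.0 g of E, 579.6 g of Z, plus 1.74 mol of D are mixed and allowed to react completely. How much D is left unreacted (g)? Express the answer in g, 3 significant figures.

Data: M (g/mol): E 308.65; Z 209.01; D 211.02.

168 g

n(E) = 582.0 / 308.65 = 1.886 mol
n(Z) = 579.6 / 209.01 = 2.773 mol
n(D) = 1.740 mol
n/ν → E: 0.4715, Z: 0.6933, D: 0.8700; E is limiting.
D consumed = (2/4) × 1.886 = 0.9430 mol
D remaining = 1.740 − 0.9430 = 0.7970 mol
mass = 0.7970 × 211.02 = 168.2 g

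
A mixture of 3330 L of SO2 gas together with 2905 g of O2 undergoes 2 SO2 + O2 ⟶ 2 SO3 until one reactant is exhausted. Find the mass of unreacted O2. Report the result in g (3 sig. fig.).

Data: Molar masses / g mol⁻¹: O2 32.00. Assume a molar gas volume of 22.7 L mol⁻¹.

n(SO2) = 3330 / 22.7 = 146.7 mol
n(O2) = 2905 / 32.00 = 90.78 mol
n/ν → SO2: 73.35, O2: 90.78; SO2 is limiting.
O2 consumed = (1/2) × 146.7 = 73.35 mol
O2 remaining = 90.78 − 73.35 = 17.43 mol
mass = 17.43 × 32.00 = 557.8 g

558 g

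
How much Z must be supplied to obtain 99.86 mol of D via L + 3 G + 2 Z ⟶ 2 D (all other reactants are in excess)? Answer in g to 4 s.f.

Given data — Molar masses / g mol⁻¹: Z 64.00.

n(D) = 99.86 mol
n(Z) = (2/2) × 99.86 = 99.86 mol
mass = 99.86 × 64.00 = 6391 g

6391 g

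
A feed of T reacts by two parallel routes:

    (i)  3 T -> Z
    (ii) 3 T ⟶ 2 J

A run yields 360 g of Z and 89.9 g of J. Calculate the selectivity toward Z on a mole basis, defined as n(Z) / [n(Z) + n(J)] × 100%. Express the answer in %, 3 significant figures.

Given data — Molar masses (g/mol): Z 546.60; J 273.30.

n(Z) = 360 / 546.60 = 0.6586 mol
n(J) = 89.9 / 273.30 = 0.3289 mol
selectivity = 0.6586/(0.6586+0.3289) × 100 = 66.69 %

66.7 %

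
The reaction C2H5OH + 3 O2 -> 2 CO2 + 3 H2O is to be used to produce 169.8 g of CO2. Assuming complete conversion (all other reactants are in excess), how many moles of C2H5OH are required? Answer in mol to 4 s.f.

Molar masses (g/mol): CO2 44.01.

n(CO2) = 169.8 / 44.01 = 3.858 mol
n(C2H5OH) = (1/2) × 3.858 = 1.929 mol

1.929 mol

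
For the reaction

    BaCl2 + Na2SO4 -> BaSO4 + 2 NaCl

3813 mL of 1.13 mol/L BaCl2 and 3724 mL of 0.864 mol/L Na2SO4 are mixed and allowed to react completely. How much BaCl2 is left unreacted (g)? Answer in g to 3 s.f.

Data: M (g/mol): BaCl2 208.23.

n(BaCl2) = 1.13 × 3813/1000 = 4.309 mol
n(Na2SO4) = 0.864 × 3724/1000 = 3.218 mol
n/ν → BaCl2: 4.309, Na2SO4: 3.218; Na2SO4 is limiting.
BaCl2 consumed = (1/1) × 3.218 = 3.218 mol
BaCl2 remaining = 4.309 − 3.218 = 1.091 mol
mass = 1.091 × 208.23 = 227.2 g

227 g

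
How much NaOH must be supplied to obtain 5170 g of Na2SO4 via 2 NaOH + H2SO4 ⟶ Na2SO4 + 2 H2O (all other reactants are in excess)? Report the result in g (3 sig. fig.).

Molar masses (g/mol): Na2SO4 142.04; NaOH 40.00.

n(Na2SO4) = 5170 / 142.04 = 36.40 mol
n(NaOH) = (2/1) × 36.40 = 72.80 mol
mass = 72.80 × 40.00 = 2912 g

2910 g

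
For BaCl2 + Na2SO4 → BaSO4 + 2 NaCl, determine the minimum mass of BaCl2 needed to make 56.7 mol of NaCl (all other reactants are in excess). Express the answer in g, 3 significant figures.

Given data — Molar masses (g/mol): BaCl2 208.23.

5900 g

n(NaCl) = 56.70 mol
n(BaCl2) = (1/2) × 56.70 = 28.35 mol
mass = 28.35 × 208.23 = 5903 g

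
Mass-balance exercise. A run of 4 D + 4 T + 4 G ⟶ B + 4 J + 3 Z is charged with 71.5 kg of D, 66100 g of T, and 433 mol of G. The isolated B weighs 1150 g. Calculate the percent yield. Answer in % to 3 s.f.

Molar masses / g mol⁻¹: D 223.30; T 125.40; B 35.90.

n(D) = 71.50×1000 / 223.30 = 320.2 mol
n(T) = 66100 / 125.40 = 527.1 mol
n(G) = 433.0 mol
n/ν for D = 320.2/4 = 80.05
n/ν for T = 527.1/4 = 131.8
n/ν for G = 433.0/4 = 108.3
Smallest n/ν is D → limiting reagent.
theoretical n(B) = (1/4) × 320.2 = 80.05 mol → 2874 g
% yield = 1150 / 2874 × 100 = 40.01 %

40.0 %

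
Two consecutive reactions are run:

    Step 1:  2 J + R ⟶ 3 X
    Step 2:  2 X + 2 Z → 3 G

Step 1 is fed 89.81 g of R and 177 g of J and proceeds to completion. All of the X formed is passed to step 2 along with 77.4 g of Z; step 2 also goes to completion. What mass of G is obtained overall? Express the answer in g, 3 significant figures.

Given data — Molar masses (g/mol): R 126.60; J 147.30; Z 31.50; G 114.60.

310 g

Step 1:
n(R) = 89.81 / 126.60 = 0.7094 mol
n(J) = 177.0 / 147.30 = 1.202 mol
n/ν for R = 0.7094/1 = 0.7094
n/ν for J = 1.202/2 = 0.6010
Smallest n/ν is J → limiting reagent.
n(X) produced = (3/2) × 1.202 = 1.803 mol
Step 2:
n(X) available = 1.803 mol
n(Z) = 77.40 / 31.50 = 2.457 mol
n/ν for X = 1.803/2 = 0.9015
n/ν for Z = 2.457/2 = 1.229
Smallest n/ν is X → limiting reagent.
n(G) = (3/2) × 1.803 = 2.705 mol
mass = 2.705 × 114.60 = 310.0 g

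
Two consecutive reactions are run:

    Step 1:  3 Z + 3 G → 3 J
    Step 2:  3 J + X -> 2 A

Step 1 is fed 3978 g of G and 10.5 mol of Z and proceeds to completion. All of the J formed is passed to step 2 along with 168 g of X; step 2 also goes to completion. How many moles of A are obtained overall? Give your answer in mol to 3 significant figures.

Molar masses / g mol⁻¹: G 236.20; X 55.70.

6.03 mol

Step 1:
n(G) = 3978 / 236.20 = 16.84 mol
n(Z) = 10.50 mol
n/ν for G = 16.84/3 = 5.613
n/ν for Z = 10.50/3 = 3.500
Smallest n/ν is Z → limiting reagent.
n(J) produced = (3/3) × 10.50 = 10.50 mol
Step 2:
n(J) available = 10.50 mol
n(X) = 168.0 / 55.70 = 3.016 mol
n/ν for J = 10.50/3 = 3.500
n/ν for X = 3.016/1 = 3.016
Smallest n/ν is X → limiting reagent.
n(A) = (2/1) × 3.016 = 6.032 mol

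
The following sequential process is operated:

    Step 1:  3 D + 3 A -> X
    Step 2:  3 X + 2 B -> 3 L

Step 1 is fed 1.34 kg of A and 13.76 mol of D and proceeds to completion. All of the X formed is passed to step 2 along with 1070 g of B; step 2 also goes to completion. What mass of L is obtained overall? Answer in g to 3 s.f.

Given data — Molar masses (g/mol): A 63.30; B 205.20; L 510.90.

Step 1:
n(A) = 1.340×1000 / 63.30 = 21.17 mol
n(D) = 13.76 mol
n/ν → A: 7.057, D: 4.587; D is limiting.
n(X) produced = (1/3) × 13.76 = 4.587 mol
Step 2:
n(X) available = 4.587 mol
n(B) = 1070 / 205.20 = 5.214 mol
n/ν → X: 1.529, B: 2.607; X is limiting.
n(L) = (3/3) × 4.587 = 4.587 mol
mass = 4.587 × 510.90 = 2343 g

2340 g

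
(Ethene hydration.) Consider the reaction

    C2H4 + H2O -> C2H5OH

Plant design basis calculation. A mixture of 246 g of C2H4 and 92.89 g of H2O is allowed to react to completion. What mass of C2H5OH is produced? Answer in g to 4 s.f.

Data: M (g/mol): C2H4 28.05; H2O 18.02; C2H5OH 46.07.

n(C2H4) = 246.0 / 28.05 = 8.770 mol
n(H2O) = 92.89 / 18.02 = 5.155 mol
n/ν for C2H4 = 8.770/1 = 8.770
n/ν for H2O = 5.155/1 = 5.155
Smallest n/ν is H2O → limiting reagent.
n(C2H5OH) = (1/1) × 5.155 = 5.155 mol
mass = 5.155 × 46.07 = 237.5 g

237.5 g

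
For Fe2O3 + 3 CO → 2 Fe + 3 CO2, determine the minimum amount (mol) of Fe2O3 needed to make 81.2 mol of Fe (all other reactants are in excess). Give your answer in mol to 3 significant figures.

n(Fe) = 81.20 mol
n(Fe2O3) = (1/2) × 81.20 = 40.60 mol

40.6 mol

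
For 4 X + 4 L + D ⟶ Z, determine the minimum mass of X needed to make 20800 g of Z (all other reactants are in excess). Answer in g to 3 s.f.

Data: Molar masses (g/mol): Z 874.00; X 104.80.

n(Z) = 20800 / 874.00 = 23.80 mol
n(X) = (4/1) × 23.80 = 95.20 mol
mass = 95.20 × 104.80 = 9977 g

9980 g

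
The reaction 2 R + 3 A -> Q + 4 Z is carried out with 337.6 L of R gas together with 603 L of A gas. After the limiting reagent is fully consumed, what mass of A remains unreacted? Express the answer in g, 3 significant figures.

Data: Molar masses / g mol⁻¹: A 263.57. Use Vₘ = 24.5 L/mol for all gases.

n(R) = 337.6 / 24.5 = 13.78 mol
n(A) = 603.0 / 24.5 = 24.61 mol
n/ν for R = 13.78/2 = 6.890
n/ν for A = 24.61/3 = 8.203
Smallest n/ν is R → limiting reagent.
A consumed = (3/2) × 13.78 = 20.67 mol
A remaining = 24.61 − 20.67 = 3.940 mol
mass = 3.940 × 263.57 = 1038 g

1040 g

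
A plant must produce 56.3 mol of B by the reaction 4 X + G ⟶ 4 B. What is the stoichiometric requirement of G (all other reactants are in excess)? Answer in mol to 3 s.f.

n(B) = 56.30 mol
n(G) = (1/4) × 56.30 = 14.08 mol

14.1 mol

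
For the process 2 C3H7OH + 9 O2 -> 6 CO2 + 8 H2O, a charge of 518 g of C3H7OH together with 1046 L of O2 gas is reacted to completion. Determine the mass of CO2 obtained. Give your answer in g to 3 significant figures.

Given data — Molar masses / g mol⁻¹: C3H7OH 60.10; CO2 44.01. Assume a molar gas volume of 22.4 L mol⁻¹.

1140 g

n(C3H7OH) = 518.0 / 60.10 = 8.619 mol
n(O2) = 1046 / 22.4 = 46.70 mol
n/ν for C3H7OH = 8.619/2 = 4.310
n/ν for O2 = 46.70/9 = 5.189
Smallest n/ν is C3H7OH → limiting reagent.
n(CO2) = (6/2) × 8.619 = 25.86 mol
mass = 25.86 × 44.01 = 1138 g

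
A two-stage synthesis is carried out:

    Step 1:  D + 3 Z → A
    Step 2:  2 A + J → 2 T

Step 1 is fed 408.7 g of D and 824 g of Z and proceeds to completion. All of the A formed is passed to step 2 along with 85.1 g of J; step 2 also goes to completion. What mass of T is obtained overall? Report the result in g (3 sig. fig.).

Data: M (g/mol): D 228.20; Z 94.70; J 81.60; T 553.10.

991 g

Step 1:
n(D) = 408.7 / 228.20 = 1.791 mol
n(Z) = 824.0 / 94.70 = 8.701 mol
n/ν → D: 1.791, Z: 2.900; D is limiting.
n(A) produced = (1/1) × 1.791 = 1.791 mol
Step 2:
n(A) available = 1.791 mol
n(J) = 85.10 / 81.60 = 1.043 mol
n/ν → A: 0.8955, J: 1.043; A is limiting.
n(T) = (2/2) × 1.791 = 1.791 mol
mass = 1.791 × 553.10 = 990.6 g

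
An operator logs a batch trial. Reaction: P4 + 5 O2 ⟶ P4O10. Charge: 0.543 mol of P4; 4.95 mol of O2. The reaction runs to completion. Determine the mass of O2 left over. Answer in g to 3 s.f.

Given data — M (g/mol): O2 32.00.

n(P4) = 0.5430 mol
n(O2) = 4.950 mol
n/ν for P4 = 0.5430/1 = 0.5430
n/ν for O2 = 4.950/5 = 0.9900
Smallest n/ν is P4 → limiting reagent.
O2 consumed = (5/1) × 0.5430 = 2.715 mol
O2 remaining = 4.950 − 2.715 = 2.235 mol
mass = 2.235 × 32.00 = 71.52 g

71.5 g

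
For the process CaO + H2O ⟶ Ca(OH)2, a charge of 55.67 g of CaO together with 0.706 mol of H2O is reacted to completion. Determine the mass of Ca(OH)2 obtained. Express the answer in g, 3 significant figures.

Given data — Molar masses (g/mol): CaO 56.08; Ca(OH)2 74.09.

n(CaO) = 55.67 / 56.08 = 0.9927 mol
n(H2O) = 0.7060 mol
n/ν → CaO: 0.9927, H2O: 0.7060; H2O is limiting.
n(Ca(OH)2) = (1/1) × 0.7060 = 0.7060 mol
mass = 0.7060 × 74.09 = 52.31 g

52.3 g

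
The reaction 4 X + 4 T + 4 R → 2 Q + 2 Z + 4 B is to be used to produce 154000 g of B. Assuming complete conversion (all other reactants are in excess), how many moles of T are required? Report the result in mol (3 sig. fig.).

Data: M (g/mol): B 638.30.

n(B) = 154000 / 638.30 = 241.3 mol
n(T) = (4/4) × 241.3 = 241.3 mol

241 mol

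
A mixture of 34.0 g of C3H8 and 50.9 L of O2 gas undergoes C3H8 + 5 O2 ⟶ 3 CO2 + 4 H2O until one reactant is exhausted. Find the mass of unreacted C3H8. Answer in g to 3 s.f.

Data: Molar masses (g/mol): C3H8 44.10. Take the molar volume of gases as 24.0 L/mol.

n(C3H8) = 34.00 / 44.10 = 0.7710 mol
n(O2) = 50.90 / 24.0 = 2.121 mol
n/ν → C3H8: 0.7710, O2: 0.4242; O2 is limiting.
C3H8 consumed = (1/5) × 2.121 = 0.4242 mol
C3H8 remaining = 0.7710 − 0.4242 = 0.3468 mol
mass = 0.3468 × 44.10 = 15.29 g

15.3 g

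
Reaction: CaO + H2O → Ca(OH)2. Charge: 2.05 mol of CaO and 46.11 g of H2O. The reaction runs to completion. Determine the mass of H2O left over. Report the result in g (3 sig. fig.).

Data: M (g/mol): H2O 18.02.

9.17 g

n(CaO) = 2.050 mol
n(H2O) = 46.11 / 18.02 = 2.559 mol
n/ν for CaO = 2.050/1 = 2.050
n/ν for H2O = 2.559/1 = 2.559
Smallest n/ν is CaO → limiting reagent.
H2O consumed = (1/1) × 2.050 = 2.050 mol
H2O remaining = 2.559 − 2.050 = 0.5090 mol
mass = 0.5090 × 18.02 = 9.172 g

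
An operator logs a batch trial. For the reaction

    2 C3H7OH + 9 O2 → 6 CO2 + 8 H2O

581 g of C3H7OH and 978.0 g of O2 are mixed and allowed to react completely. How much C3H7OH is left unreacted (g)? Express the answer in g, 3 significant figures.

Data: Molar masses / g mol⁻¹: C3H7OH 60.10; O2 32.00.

n(C3H7OH) = 581.0 / 60.10 = 9.667 mol
n(O2) = 978.0 / 32.00 = 30.56 mol
n/ν → C3H7OH: 4.834, O2: 3.396; O2 is limiting.
C3H7OH consumed = (2/9) × 30.56 = 6.791 mol
C3H7OH remaining = 9.667 − 6.791 = 2.876 mol
mass = 2.876 × 60.10 = 172.8 g

173 g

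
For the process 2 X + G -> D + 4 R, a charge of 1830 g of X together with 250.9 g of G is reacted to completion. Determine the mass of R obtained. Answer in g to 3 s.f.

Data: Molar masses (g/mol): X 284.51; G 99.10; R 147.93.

n(X) = 1830 / 284.51 = 6.432 mol
n(G) = 250.9 / 99.10 = 2.532 mol
n/ν for X = 6.432/2 = 3.216
n/ν for G = 2.532/1 = 2.532
Smallest n/ν is G → limiting reagent.
n(R) = (4/1) × 2.532 = 10.13 mol
mass = 10.13 × 147.93 = 1499 g

1500 g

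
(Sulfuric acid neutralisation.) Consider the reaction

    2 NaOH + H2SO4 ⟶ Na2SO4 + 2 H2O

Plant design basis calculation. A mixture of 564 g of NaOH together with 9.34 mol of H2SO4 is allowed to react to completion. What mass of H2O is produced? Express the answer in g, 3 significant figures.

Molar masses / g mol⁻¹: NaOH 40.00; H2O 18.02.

n(NaOH) = 564.0 / 40.00 = 14.10 mol
n(H2SO4) = 9.340 mol
n/ν for NaOH = 14.10/2 = 7.050
n/ν for H2SO4 = 9.340/1 = 9.340
Smallest n/ν is NaOH → limiting reagent.
n(H2O) = (2/2) × 14.10 = 14.10 mol
mass = 14.10 × 18.02 = 254.1 g

254 g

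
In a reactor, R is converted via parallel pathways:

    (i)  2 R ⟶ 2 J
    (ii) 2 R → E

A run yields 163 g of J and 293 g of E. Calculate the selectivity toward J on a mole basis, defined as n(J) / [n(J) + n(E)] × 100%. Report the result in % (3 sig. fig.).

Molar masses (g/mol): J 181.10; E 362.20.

n(J) = 163 / 181.10 = 0.9001 mol
n(E) = 293 / 362.20 = 0.8089 mol
selectivity = 0.9001/(0.9001+0.8089) × 100 = 52.67 %

52.7 %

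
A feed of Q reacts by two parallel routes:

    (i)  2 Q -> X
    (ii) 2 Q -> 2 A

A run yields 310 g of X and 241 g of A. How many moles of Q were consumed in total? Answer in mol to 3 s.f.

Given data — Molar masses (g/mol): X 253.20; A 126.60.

4.35 mol

n(X) = 310 / 253.20 = 1.224 mol
n(A) = 241 / 126.60 = 1.904 mol
n(Q) via (i) = (2/1)×1.224 = 2.448 mol
n(Q) via (ii) = (2/2)×1.904 = 1.904 mol
total n(Q) = 2.448 + 1.904 = 4.352 mol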